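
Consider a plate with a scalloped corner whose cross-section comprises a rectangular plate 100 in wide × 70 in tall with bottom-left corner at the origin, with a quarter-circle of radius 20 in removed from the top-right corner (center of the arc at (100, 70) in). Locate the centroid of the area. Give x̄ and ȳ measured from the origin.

Part | A | x̄ᵢ | ȳᵢ | A·x̄ᵢ | A·ȳᵢ
plate | 7000.00 | 50.00 | 35.00 | 350000.00 | 245000.00
removed quarter-circle | -314.16 | 91.51 | 61.51 | -28749.26 | -19324.48
Σ | 6685.84 |  |  | 321250.74 | 225675.52
x̄ = 321250.74 / 6685.84 = 48.05 in
ȳ = 225675.52 / 6685.84 = 33.75 in

x̄ = 48.05 in, ȳ = 33.75 in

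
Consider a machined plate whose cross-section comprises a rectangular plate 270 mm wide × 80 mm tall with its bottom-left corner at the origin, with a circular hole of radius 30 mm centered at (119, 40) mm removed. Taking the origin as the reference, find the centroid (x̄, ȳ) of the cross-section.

Part | A | x̄ᵢ | ȳᵢ | A·x̄ᵢ | A·ȳᵢ
plate | 21600.00 | 135.00 | 40.00 | 2916000.00 | 864000.00
hole | -2827.43 | 119.00 | 40.00 | -336464.57 | -113097.34
Σ | 18772.57 |  |  | 2579535.43 | 750902.66
x̄ = 2579535.43 / 18772.57 = 137.41 mm
ȳ = 750902.66 / 18772.57 = 40.00 mm

x̄ = 137.41 mm, ȳ = 40.00 mm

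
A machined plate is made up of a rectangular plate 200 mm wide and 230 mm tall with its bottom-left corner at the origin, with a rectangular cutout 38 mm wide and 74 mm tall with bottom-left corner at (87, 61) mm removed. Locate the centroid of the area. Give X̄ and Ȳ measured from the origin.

X̄ = 99.61 mm, Ȳ = 116.11 mm

plate: A = 200 × 230 = 46000.00, centroid at (100.00, 115.00).
hole: A = −(38 × 74) = -2812.00, centroid at (106.00, 98.00).
ΣA = 43188.00 mm²
ΣAX̄ = (46000.00)(100.00) + (-2812.00)(106.00) = 4301928.00 mm³
ΣAȲ = (46000.00)(115.00) + (-2812.00)(98.00) = 5014424.00 mm³
X̄ = 4301928.00 / 43188.00 = 99.61 mm
Ȳ = 5014424.00 / 43188.00 = 116.11 mm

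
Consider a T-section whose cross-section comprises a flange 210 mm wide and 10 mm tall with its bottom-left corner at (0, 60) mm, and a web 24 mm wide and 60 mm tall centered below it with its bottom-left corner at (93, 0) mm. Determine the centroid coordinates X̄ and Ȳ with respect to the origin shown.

X̄ = 105.00 mm, Ȳ = 50.76 mm

web: A = 24 × 60 = 1440.00, centroid at (105.00, 30.00).
flange: A = 210 × 10 = 2100.00, centroid at (105.00, 65.00).
ΣA = 3540.00 mm²
ΣAX̄ = (1440.00)(105.00) + (2100.00)(105.00) = 371700.00 mm³
ΣAȲ = (1440.00)(30.00) + (2100.00)(65.00) = 179700.00 mm³
X̄ = 371700.00 / 3540.00 = 105.00 mm
Ȳ = 179700.00 / 3540.00 = 50.76 mm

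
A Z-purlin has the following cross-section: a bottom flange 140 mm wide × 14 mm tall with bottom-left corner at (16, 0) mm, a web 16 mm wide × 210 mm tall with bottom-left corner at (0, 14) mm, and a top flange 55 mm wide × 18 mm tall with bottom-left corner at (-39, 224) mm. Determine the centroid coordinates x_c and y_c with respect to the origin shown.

x_c = 29.17 mm, y_c = 102.10 mm

Part | A | x̄ᵢ | ȳᵢ | A·x̄ᵢ | A·ȳᵢ
bottom flange | 1960.00 | 86.00 | 7.00 | 168560.00 | 13720.00
web | 3360.00 | 8.00 | 119.00 | 26880.00 | 399840.00
top flange | 990.00 | -11.50 | 233.00 | -11385.00 | 230670.00
Σ | 6310.00 |  |  | 184055.00 | 644230.00
x_c = 184055.00 / 6310.00 = 29.17 mm
y_c = 644230.00 / 6310.00 = 102.10 mm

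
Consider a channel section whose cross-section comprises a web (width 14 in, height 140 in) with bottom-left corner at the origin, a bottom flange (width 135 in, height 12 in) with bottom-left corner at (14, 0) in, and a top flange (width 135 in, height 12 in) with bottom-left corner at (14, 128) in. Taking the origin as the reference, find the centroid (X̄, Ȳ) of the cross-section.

Part | A | x̄ᵢ | ȳᵢ | A·x̄ᵢ | A·ȳᵢ
web | 1960.00 | 7.00 | 70.00 | 13720.00 | 137200.00
bottom flange | 1620.00 | 81.50 | 6.00 | 132030.00 | 9720.00
top flange | 1620.00 | 81.50 | 134.00 | 132030.00 | 217080.00
Σ | 5200.00 |  |  | 277780.00 | 364000.00
X̄ = 277780.00 / 5200.00 = 53.42 in
Ȳ = 364000.00 / 5200.00 = 70.00 in

X̄ = 53.42 in, Ȳ = 70.00 in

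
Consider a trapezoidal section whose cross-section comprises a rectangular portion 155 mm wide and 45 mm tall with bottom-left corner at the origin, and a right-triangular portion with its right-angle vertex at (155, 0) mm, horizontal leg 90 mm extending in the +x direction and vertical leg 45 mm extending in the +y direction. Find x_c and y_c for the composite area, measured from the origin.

Part | A | x̄ᵢ | ȳᵢ | A·x̄ᵢ | A·ȳᵢ
rectangular portion | 6975.00 | 77.50 | 22.50 | 540562.50 | 156937.50
triangular portion | 2025.00 | 185.00 | 15.00 | 374625.00 | 30375.00
Σ | 9000.00 |  |  | 915187.50 | 187312.50
x_c = 915187.50 / 9000.00 = 101.69 mm
y_c = 187312.50 / 9000.00 = 20.81 mm

x_c = 101.69 mm, y_c = 20.81 mm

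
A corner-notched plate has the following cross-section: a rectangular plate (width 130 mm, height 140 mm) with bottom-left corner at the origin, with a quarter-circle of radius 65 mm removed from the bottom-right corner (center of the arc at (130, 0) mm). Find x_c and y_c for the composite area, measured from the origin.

x_c = 56.66 mm, y_c = 79.46 mm

Part | A | x̄ᵢ | ȳᵢ | A·x̄ᵢ | A·ȳᵢ
plate | 18200.00 | 65.00 | 70.00 | 1183000.00 | 1274000.00
removed quarter-circle | -3318.31 | 102.41 | 27.59 | -339838.27 | -91541.67
Σ | 14881.69 |  |  | 843161.73 | 1182458.33
x_c = 843161.73 / 14881.69 = 56.66 mm
y_c = 1182458.33 / 14881.69 = 79.46 mm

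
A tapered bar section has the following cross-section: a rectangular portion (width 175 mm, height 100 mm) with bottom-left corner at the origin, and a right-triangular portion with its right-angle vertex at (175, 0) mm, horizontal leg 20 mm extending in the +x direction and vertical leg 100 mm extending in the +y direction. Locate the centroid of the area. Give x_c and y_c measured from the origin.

x_c = 92.59 mm, y_c = 49.10 mm

rectangular portion: A = 175 × 100 = 17500.00, centroid at (87.50, 50.00).
triangular portion: A = ½·20·100 = 1000.00, centroid at (181.67, 33.33).
ΣA = 18500.00 mm²
ΣAx_c = (17500.00)(87.50) + (1000.00)(181.67) = 1712916.67 mm³
ΣAy_c = (17500.00)(50.00) + (1000.00)(33.33) = 908333.33 mm³
x_c = 1712916.67 / 18500.00 = 92.59 mm
y_c = 908333.33 / 18500.00 = 49.10 mm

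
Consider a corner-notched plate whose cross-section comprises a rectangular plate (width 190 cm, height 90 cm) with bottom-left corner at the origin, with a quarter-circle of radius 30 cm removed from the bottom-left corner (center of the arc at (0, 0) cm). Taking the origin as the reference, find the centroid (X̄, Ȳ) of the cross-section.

plate: A = 190 × 90 = 17100.00, centroid at (95.00, 45.00).
removed quarter-circle: A = −¼π·30² = -706.86, centroid at (12.73, 12.73).
ΣA = 16393.14 cm², ΣAX̄ = 1615500.00 cm³, ΣAȲ = 760500.00 cm³.
X̄ = 1615500.00/16393.14 = 98.55 cm; Ȳ = 760500.00/16393.14 = 46.39 cm.

X̄ = 98.55 cm, Ȳ = 46.39 cm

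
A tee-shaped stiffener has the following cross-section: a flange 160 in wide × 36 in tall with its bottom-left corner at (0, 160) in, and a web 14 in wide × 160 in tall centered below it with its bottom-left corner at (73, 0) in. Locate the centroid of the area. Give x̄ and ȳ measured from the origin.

x̄ = 80.00 in, ȳ = 150.56 in

web: A = 14 × 160 = 2240.00, centroid at (80.00, 80.00).
flange: A = 160 × 36 = 5760.00, centroid at (80.00, 178.00).
ΣA = 8000.00 in², ΣAx̄ = 640000.00 in³, ΣAȳ = 1204480.00 in³.
x̄ = 640000.00/8000.00 = 80.00 in; ȳ = 1204480.00/8000.00 = 150.56 in.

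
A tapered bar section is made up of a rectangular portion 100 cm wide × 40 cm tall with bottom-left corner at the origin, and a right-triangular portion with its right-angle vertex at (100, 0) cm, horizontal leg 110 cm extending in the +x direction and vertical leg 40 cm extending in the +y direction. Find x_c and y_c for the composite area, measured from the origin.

x_c = 80.75 cm, y_c = 17.63 cm

Part | A | x̄ᵢ | ȳᵢ | A·x̄ᵢ | A·ȳᵢ
rectangular portion | 4000.00 | 50.00 | 20.00 | 200000.00 | 80000.00
triangular portion | 2200.00 | 136.67 | 13.33 | 300666.67 | 29333.33
Σ | 6200.00 |  |  | 500666.67 | 109333.33
x_c = 500666.67 / 6200.00 = 80.75 cm
y_c = 109333.33 / 6200.00 = 17.63 cm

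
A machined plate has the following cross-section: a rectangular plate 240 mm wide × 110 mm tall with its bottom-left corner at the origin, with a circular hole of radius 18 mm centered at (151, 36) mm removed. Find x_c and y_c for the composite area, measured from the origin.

Part | A | x̄ᵢ | ȳᵢ | A·x̄ᵢ | A·ȳᵢ
plate | 26400.00 | 120.00 | 55.00 | 3168000.00 | 1452000.00
hole | -1017.88 | 151.00 | 36.00 | -153699.28 | -36643.54
Σ | 25382.12 |  |  | 3014300.72 | 1415356.46
x_c = 3014300.72 / 25382.12 = 118.76 mm
y_c = 1415356.46 / 25382.12 = 55.76 mm

x_c = 118.76 mm, y_c = 55.76 mm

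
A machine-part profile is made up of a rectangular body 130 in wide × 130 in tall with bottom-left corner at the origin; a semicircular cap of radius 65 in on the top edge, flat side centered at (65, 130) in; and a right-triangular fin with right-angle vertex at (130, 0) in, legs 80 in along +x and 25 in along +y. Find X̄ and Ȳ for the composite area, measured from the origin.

X̄ = 68.74 in, Ȳ = 87.73 in

rectangular body: A = 130 × 130 = 16900.00, centroid at (65.00, 65.00).
semicircular top: A = ½π·65² = 6636.61, centroid at (65.00, 157.59).
triangular fin: A = ½·80·25 = 1000.00, centroid at (156.67, 8.33).
ΣA = 24536.61 in², ΣAX̄ = 1686546.61 in³, ΣAȲ = 2152676.55 in³.
X̄ = 1686546.61/24536.61 = 68.74 in; Ȳ = 2152676.55/24536.61 = 87.73 in.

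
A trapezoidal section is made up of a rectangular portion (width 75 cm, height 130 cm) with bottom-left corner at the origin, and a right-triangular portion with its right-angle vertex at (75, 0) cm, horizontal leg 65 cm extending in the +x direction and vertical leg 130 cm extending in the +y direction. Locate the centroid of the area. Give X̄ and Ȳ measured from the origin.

rectangular portion: A = 75 × 130 = 9750.00, centroid at (37.50, 65.00).
triangular portion: A = ½·65·130 = 4225.00, centroid at (96.67, 43.33).
ΣA = 13975.00 cm², ΣAX̄ = 774041.67 cm³, ΣAȲ = 816833.33 cm³.
X̄ = 774041.67/13975.00 = 55.39 cm; Ȳ = 816833.33/13975.00 = 58.45 cm.

X̄ = 55.39 cm, Ȳ = 58.45 cm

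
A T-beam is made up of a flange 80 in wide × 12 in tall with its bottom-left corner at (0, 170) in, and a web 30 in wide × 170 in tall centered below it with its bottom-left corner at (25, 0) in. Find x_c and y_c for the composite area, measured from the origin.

x_c = 40.00 in, y_c = 99.42 in

Part | A | x̄ᵢ | ȳᵢ | A·x̄ᵢ | A·ȳᵢ
web | 5100.00 | 40.00 | 85.00 | 204000.00 | 433500.00
flange | 960.00 | 40.00 | 176.00 | 38400.00 | 168960.00
Σ | 6060.00 |  |  | 242400.00 | 602460.00
x_c = 242400.00 / 6060.00 = 40.00 in
y_c = 602460.00 / 6060.00 = 99.42 in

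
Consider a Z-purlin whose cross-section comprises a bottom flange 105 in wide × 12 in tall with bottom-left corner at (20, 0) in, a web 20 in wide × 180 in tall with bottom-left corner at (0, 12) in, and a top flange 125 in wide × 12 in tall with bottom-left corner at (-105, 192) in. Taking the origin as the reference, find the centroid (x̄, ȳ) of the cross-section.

x̄ = 10.00 in, ȳ = 105.62 in

bottom flange: A = 105 × 12 = 1260.00, centroid at (72.50, 6.00).
web: A = 20 × 180 = 3600.00, centroid at (10.00, 102.00).
top flange: A = 125 × 12 = 1500.00, centroid at (-42.50, 198.00).
ΣA = 6360.00 in²
ΣAx̄ = (1260.00)(72.50) + (3600.00)(10.00) + (1500.00)(-42.50) = 63600.00 in³
ΣAȳ = (1260.00)(6.00) + (3600.00)(102.00) + (1500.00)(198.00) = 671760.00 in³
x̄ = 63600.00 / 6360.00 = 10.00 in
ȳ = 671760.00 / 6360.00 = 105.62 in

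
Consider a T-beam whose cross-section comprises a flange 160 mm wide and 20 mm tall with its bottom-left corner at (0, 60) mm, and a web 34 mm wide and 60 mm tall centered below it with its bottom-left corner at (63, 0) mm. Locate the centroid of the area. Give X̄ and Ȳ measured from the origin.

X̄ = 80.00 mm, Ȳ = 54.43 mm

web: A = 34 × 60 = 2040.00, centroid at (80.00, 30.00).
flange: A = 160 × 20 = 3200.00, centroid at (80.00, 70.00).
ΣA = 5240.00 mm², ΣAX̄ = 419200.00 mm³, ΣAȲ = 285200.00 mm³.
X̄ = 419200.00/5240.00 = 80.00 mm; Ȳ = 285200.00/5240.00 = 54.43 mm.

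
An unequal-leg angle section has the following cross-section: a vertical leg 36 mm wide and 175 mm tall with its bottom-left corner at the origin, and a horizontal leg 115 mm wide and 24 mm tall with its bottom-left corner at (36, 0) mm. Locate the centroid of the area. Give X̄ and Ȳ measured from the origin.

vertical leg: A = 36 × 175 = 6300.00, centroid at (18.00, 87.50).
horizontal leg: A = 115 × 24 = 2760.00, centroid at (93.50, 12.00).
ΣA = 9060.00 mm², ΣAX̄ = 371460.00 mm³, ΣAȲ = 584370.00 mm³.
X̄ = 371460.00/9060.00 = 41.00 mm; Ȳ = 584370.00/9060.00 = 64.50 mm.

X̄ = 41.00 mm, Ȳ = 64.50 mm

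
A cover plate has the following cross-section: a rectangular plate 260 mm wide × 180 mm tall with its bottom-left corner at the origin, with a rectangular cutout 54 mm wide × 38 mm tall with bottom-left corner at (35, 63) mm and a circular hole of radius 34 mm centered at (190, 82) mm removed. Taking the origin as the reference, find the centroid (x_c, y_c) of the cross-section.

Part | A | x̄ᵢ | ȳᵢ | A·x̄ᵢ | A·ȳᵢ
plate | 46800.00 | 130.00 | 90.00 | 6084000.00 | 4212000.00
hole 1 | -2052.00 | 62.00 | 82.00 | -127224.00 | -168264.00
hole 2 | -3631.68 | 190.00 | 82.00 | -690019.41 | -297797.85
Σ | 41116.32 |  |  | 5266756.59 | 3745938.15
x_c = 5266756.59 / 41116.32 = 128.09 mm
y_c = 3745938.15 / 41116.32 = 91.11 mm

x_c = 128.09 mm, y_c = 91.11 mm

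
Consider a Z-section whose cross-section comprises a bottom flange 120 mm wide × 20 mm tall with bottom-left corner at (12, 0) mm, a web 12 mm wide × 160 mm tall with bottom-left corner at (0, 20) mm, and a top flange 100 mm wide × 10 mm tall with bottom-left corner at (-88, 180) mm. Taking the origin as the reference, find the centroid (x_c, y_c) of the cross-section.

x_c = 27.50 mm, y_c = 75.38 mm

bottom flange: A = 120 × 20 = 2400.00, centroid at (72.00, 10.00).
web: A = 12 × 160 = 1920.00, centroid at (6.00, 100.00).
top flange: A = 100 × 10 = 1000.00, centroid at (-38.00, 185.00).
ΣA = 5320.00 mm²
ΣAx_c = (2400.00)(72.00) + (1920.00)(6.00) + (1000.00)(-38.00) = 146320.00 mm³
ΣAy_c = (2400.00)(10.00) + (1920.00)(100.00) + (1000.00)(185.00) = 401000.00 mm³
x_c = 146320.00 / 5320.00 = 27.50 mm
y_c = 401000.00 / 5320.00 = 75.38 mm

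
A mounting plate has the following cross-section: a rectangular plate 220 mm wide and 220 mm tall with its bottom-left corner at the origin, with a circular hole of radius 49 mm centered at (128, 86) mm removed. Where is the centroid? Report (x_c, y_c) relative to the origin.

x_c = 106.68 mm, y_c = 114.43 mm

plate: A = 220 × 220 = 48400.00, centroid at (110.00, 110.00).
hole: A = −π·49² = -7542.96, centroid at (128.00, 86.00).
ΣA = 40857.04 mm²
ΣAx_c = (48400.00)(110.00) + (-7542.96)(128.00) = 4358500.61 mm³
ΣAy_c = (48400.00)(110.00) + (-7542.96)(86.00) = 4675305.10 mm³
x_c = 4358500.61 / 40857.04 = 106.68 mm
y_c = 4675305.10 / 40857.04 = 114.43 mm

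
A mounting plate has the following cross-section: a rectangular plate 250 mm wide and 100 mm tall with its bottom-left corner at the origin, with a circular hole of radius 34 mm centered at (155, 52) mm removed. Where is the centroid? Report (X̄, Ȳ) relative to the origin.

X̄ = 119.90 mm, Ȳ = 49.66 mm

Part | A | x̄ᵢ | ȳᵢ | A·x̄ᵢ | A·ȳᵢ
plate | 25000.00 | 125.00 | 50.00 | 3125000.00 | 1250000.00
hole | -3631.68 | 155.00 | 52.00 | -562910.57 | -188847.42
Σ | 21368.32 |  |  | 2562089.43 | 1061152.58
X̄ = 2562089.43 / 21368.32 = 119.90 mm
Ȳ = 1061152.58 / 21368.32 = 49.66 mm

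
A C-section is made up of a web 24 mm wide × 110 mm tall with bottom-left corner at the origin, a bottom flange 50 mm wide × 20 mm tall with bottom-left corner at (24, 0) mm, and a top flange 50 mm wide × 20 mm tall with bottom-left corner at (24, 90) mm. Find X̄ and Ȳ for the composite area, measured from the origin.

web: A = 24 × 110 = 2640.00, centroid at (12.00, 55.00).
bottom flange: A = 50 × 20 = 1000.00, centroid at (49.00, 10.00).
top flange: A = 50 × 20 = 1000.00, centroid at (49.00, 100.00).
ΣA = 4640.00 mm²
ΣAX̄ = (2640.00)(12.00) + (1000.00)(49.00) + (1000.00)(49.00) = 129680.00 mm³
ΣAȲ = (2640.00)(55.00) + (1000.00)(10.00) + (1000.00)(100.00) = 255200.00 mm³
X̄ = 129680.00 / 4640.00 = 27.95 mm
Ȳ = 255200.00 / 4640.00 = 55.00 mm

X̄ = 27.95 mm, Ȳ = 55.00 mm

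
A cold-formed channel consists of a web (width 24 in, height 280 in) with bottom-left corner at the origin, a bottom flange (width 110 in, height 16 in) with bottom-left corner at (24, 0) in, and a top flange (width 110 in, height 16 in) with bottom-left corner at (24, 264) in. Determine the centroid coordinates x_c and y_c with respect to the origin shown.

x_c = 35.03 in, y_c = 140.00 in

Part | A | x̄ᵢ | ȳᵢ | A·x̄ᵢ | A·ȳᵢ
web | 6720.00 | 12.00 | 140.00 | 80640.00 | 940800.00
bottom flange | 1760.00 | 79.00 | 8.00 | 139040.00 | 14080.00
top flange | 1760.00 | 79.00 | 272.00 | 139040.00 | 478720.00
Σ | 10240.00 |  |  | 358720.00 | 1433600.00
x_c = 358720.00 / 10240.00 = 35.03 in
y_c = 1433600.00 / 10240.00 = 140.00 in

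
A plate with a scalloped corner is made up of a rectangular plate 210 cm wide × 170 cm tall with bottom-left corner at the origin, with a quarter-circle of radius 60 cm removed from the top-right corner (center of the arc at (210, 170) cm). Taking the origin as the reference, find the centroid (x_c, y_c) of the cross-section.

Part | A | x̄ᵢ | ȳᵢ | A·x̄ᵢ | A·ȳᵢ
plate | 35700.00 | 105.00 | 85.00 | 3748500.00 | 3034500.00
removed quarter-circle | -2827.43 | 184.54 | 144.54 | -521761.01 | -408663.68
Σ | 32872.57 |  |  | 3226738.99 | 2625836.32
x_c = 3226738.99 / 32872.57 = 98.16 cm
y_c = 2625836.32 / 32872.57 = 79.88 cm

x_c = 98.16 cm, y_c = 79.88 cm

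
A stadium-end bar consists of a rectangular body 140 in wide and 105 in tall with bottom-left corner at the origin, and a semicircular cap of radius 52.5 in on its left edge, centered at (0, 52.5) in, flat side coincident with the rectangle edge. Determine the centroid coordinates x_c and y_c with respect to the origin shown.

x_c = 49.00 in, y_c = 52.50 in

rectangular body: A = 140 × 105 = 14700.00, centroid at (70.00, 52.50).
semicircular end: A = ½π·52.5² = 4329.51, centroid at (-22.28, 52.50).
ΣA = 19029.51 in², ΣAx_c = 932531.25 in³, ΣAy_c = 999049.14 in³.
x_c = 932531.25/19029.51 = 49.00 in; y_c = 999049.14/19029.51 = 52.50 in.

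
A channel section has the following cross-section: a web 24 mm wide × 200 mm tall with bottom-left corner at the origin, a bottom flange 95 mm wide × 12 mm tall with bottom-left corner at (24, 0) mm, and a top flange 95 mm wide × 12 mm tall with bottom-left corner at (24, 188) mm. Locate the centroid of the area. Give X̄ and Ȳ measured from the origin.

X̄ = 31.16 mm, Ȳ = 100.00 mm

web: A = 24 × 200 = 4800.00, centroid at (12.00, 100.00).
bottom flange: A = 95 × 12 = 1140.00, centroid at (71.50, 6.00).
top flange: A = 95 × 12 = 1140.00, centroid at (71.50, 194.00).
ΣA = 7080.00 mm²
ΣAX̄ = (4800.00)(12.00) + (1140.00)(71.50) + (1140.00)(71.50) = 220620.00 mm³
ΣAȲ = (4800.00)(100.00) + (1140.00)(6.00) + (1140.00)(194.00) = 708000.00 mm³
X̄ = 220620.00 / 7080.00 = 31.16 mm
Ȳ = 708000.00 / 7080.00 = 100.00 mm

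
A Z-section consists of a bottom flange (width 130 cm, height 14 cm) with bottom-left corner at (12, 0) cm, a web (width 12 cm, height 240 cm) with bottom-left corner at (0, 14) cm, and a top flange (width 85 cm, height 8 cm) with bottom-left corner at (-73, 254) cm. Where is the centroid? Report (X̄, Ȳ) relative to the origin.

bottom flange: A = 130 × 14 = 1820.00, centroid at (77.00, 7.00).
web: A = 12 × 240 = 2880.00, centroid at (6.00, 134.00).
top flange: A = 85 × 8 = 680.00, centroid at (-30.50, 258.00).
ΣA = 5380.00 cm², ΣAX̄ = 136680.00 cm³, ΣAȲ = 574100.00 cm³.
X̄ = 136680.00/5380.00 = 25.41 cm; Ȳ = 574100.00/5380.00 = 106.71 cm.

X̄ = 25.41 cm, Ȳ = 106.71 cm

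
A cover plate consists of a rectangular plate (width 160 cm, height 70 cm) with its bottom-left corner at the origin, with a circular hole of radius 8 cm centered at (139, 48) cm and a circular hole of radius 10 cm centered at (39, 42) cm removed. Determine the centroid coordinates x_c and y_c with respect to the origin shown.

x_c = 80.10 cm, y_c = 34.55 cm

plate: A = 160 × 70 = 11200.00, centroid at (80.00, 35.00).
hole 1: A = −π·8² = -201.06, centroid at (139.00, 48.00).
hole 2: A = −π·10² = -314.16, centroid at (39.00, 42.00).
ΣA = 10684.78 cm²
ΣAx_c = (11200.00)(80.00) + (-201.06)(139.00) + (-314.16)(39.00) = 855800.18 cm³
ΣAy_c = (11200.00)(35.00) + (-201.06)(48.00) + (-314.16)(42.00) = 369154.34 cm³
x_c = 855800.18 / 10684.78 = 80.10 cm
y_c = 369154.34 / 10684.78 = 34.55 cm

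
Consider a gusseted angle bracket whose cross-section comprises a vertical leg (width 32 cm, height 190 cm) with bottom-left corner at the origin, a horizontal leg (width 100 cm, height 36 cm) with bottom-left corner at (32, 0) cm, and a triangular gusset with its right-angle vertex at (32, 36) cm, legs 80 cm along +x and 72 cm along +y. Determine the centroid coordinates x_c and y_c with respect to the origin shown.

x_c = 44.70 cm, y_c = 64.90 cm

vertical leg: A = 32 × 190 = 6080.00, centroid at (16.00, 95.00).
horizontal leg: A = 100 × 36 = 3600.00, centroid at (82.00, 18.00).
gusset: A = ½·80·72 = 2880.00, centroid at (58.67, 60.00).
ΣA = 12560.00 cm²
ΣAx_c = (6080.00)(16.00) + (3600.00)(82.00) + (2880.00)(58.67) = 561440.00 cm³
ΣAy_c = (6080.00)(95.00) + (3600.00)(18.00) + (2880.00)(60.00) = 815200.00 cm³
x_c = 561440.00 / 12560.00 = 44.70 cm
y_c = 815200.00 / 12560.00 = 64.90 cm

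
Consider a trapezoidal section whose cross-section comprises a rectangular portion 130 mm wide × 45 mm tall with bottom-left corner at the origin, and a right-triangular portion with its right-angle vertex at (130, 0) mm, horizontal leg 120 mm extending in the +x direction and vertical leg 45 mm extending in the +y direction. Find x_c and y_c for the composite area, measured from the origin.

x_c = 98.16 mm, y_c = 20.13 mm

Part | A | x̄ᵢ | ȳᵢ | A·x̄ᵢ | A·ȳᵢ
rectangular portion | 5850.00 | 65.00 | 22.50 | 380250.00 | 131625.00
triangular portion | 2700.00 | 170.00 | 15.00 | 459000.00 | 40500.00
Σ | 8550.00 |  |  | 839250.00 | 172125.00
x_c = 839250.00 / 8550.00 = 98.16 mm
y_c = 172125.00 / 8550.00 = 20.13 mm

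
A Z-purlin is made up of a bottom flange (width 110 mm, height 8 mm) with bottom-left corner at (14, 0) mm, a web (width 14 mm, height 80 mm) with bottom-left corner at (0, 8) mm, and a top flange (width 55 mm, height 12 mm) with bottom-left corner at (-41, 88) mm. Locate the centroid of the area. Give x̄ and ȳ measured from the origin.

x̄ = 22.42 mm, ȳ = 44.86 mm

bottom flange: A = 110 × 8 = 880.00, centroid at (69.00, 4.00).
web: A = 14 × 80 = 1120.00, centroid at (7.00, 48.00).
top flange: A = 55 × 12 = 660.00, centroid at (-13.50, 94.00).
ΣA = 2660.00 mm², ΣAx̄ = 59650.00 mm³, ΣAȳ = 119320.00 mm³.
x̄ = 59650.00/2660.00 = 22.42 mm; ȳ = 119320.00/2660.00 = 44.86 mm.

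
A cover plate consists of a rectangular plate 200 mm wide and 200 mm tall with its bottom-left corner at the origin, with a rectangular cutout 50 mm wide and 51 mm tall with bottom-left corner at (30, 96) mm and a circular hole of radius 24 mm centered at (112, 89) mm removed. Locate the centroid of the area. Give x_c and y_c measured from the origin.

x_c = 102.61 mm, y_c = 99.02 mm

plate: A = 200 × 200 = 40000.00, centroid at (100.00, 100.00).
hole 1: A = −(50 × 51) = -2550.00, centroid at (55.00, 121.50).
hole 2: A = −π·24² = -1809.56, centroid at (112.00, 89.00).
ΣA = 35640.44 mm²
ΣAx_c = (40000.00)(100.00) + (-2550.00)(55.00) + (-1809.56)(112.00) = 3657079.57 mm³
ΣAy_c = (40000.00)(100.00) + (-2550.00)(121.50) + (-1809.56)(89.00) = 3529124.39 mm³
x_c = 3657079.57 / 35640.44 = 102.61 mm
y_c = 3529124.39 / 35640.44 = 99.02 mm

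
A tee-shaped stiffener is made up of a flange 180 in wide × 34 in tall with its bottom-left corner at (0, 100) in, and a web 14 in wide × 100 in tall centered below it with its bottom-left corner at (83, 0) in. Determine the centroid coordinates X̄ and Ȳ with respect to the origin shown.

Part | A | x̄ᵢ | ȳᵢ | A·x̄ᵢ | A·ȳᵢ
web | 1400.00 | 90.00 | 50.00 | 126000.00 | 70000.00
flange | 6120.00 | 90.00 | 117.00 | 550800.00 | 716040.00
Σ | 7520.00 |  |  | 676800.00 | 786040.00
X̄ = 676800.00 / 7520.00 = 90.00 in
Ȳ = 786040.00 / 7520.00 = 104.53 in

X̄ = 90.00 in, Ȳ = 104.53 in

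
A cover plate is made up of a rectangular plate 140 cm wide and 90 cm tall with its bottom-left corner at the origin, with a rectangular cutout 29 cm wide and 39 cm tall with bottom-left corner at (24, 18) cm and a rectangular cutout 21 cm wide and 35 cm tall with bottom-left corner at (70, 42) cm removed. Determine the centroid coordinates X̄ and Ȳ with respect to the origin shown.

plate: A = 140 × 90 = 12600.00, centroid at (70.00, 45.00).
hole 1: A = −(29 × 39) = -1131.00, centroid at (38.50, 37.50).
hole 2: A = −(21 × 35) = -735.00, centroid at (80.50, 59.50).
ΣA = 10734.00 cm²
ΣAX̄ = (12600.00)(70.00) + (-1131.00)(38.50) + (-735.00)(80.50) = 779289.00 cm³
ΣAȲ = (12600.00)(45.00) + (-1131.00)(37.50) + (-735.00)(59.50) = 480855.00 cm³
X̄ = 779289.00 / 10734.00 = 72.60 cm
Ȳ = 480855.00 / 10734.00 = 44.80 cm

X̄ = 72.60 cm, Ȳ = 44.80 cm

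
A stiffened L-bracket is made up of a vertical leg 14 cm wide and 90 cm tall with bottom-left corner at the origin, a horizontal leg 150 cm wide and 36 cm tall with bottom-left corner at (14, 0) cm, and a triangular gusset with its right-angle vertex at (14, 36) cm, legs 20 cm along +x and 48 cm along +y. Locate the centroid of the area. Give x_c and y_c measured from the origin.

x_c = 69.94 cm, y_c = 25.05 cm

vertical leg: A = 14 × 90 = 1260.00, centroid at (7.00, 45.00).
horizontal leg: A = 150 × 36 = 5400.00, centroid at (89.00, 18.00).
gusset: A = ½·20·48 = 480.00, centroid at (20.67, 52.00).
ΣA = 7140.00 cm²
ΣAx_c = (1260.00)(7.00) + (5400.00)(89.00) + (480.00)(20.67) = 499340.00 cm³
ΣAy_c = (1260.00)(45.00) + (5400.00)(18.00) + (480.00)(52.00) = 178860.00 cm³
x_c = 499340.00 / 7140.00 = 69.94 cm
y_c = 178860.00 / 7140.00 = 25.05 cm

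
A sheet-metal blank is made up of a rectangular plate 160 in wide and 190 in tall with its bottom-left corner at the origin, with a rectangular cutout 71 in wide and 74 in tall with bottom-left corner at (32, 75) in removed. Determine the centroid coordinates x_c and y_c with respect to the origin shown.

x_c = 82.61 in, y_c = 91.45 in

plate: A = 160 × 190 = 30400.00, centroid at (80.00, 95.00).
hole: A = −(71 × 74) = -5254.00, centroid at (67.50, 112.00).
ΣA = 25146.00 in²
ΣAx_c = (30400.00)(80.00) + (-5254.00)(67.50) = 2077355.00 in³
ΣAy_c = (30400.00)(95.00) + (-5254.00)(112.00) = 2299552.00 in³
x_c = 2077355.00 / 25146.00 = 82.61 in
y_c = 2299552.00 / 25146.00 = 91.45 in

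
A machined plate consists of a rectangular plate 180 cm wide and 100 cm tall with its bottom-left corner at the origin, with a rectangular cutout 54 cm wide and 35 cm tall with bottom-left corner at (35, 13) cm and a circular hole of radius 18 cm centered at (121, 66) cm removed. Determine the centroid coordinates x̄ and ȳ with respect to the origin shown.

Part | A | x̄ᵢ | ȳᵢ | A·x̄ᵢ | A·ȳᵢ
plate | 18000.00 | 90.00 | 50.00 | 1620000.00 | 900000.00
hole 1 | -1890.00 | 62.00 | 30.50 | -117180.00 | -57645.00
hole 2 | -1017.88 | 121.00 | 66.00 | -123163.00 | -67179.82
Σ | 15092.12 |  |  | 1379657.00 | 775175.18
x̄ = 1379657.00 / 15092.12 = 91.42 cm
ȳ = 775175.18 / 15092.12 = 51.36 cm

x̄ = 91.42 cm, ȳ = 51.36 cm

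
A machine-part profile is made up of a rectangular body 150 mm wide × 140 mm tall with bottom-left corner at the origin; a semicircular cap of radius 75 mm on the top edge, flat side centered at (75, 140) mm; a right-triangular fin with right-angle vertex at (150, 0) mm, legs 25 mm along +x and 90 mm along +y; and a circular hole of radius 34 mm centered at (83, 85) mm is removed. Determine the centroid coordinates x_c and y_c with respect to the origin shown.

x_c = 77.37 mm, y_c = 99.28 mm

rectangular body: A = 150 × 140 = 21000.00, centroid at (75.00, 70.00).
semicircular top: A = ½π·75² = 8835.73, centroid at (75.00, 171.83).
triangular fin: A = ½·25·90 = 1125.00, centroid at (158.33, 30.00).
hole: A = −π·34² = -3631.68, centroid at (83.00, 85.00).
ΣA = 27329.05 mm²
ΣAx_c = (21000.00)(75.00) + (8835.73)(75.00) + (1125.00)(158.33) + (-3631.68)(83.00) = 2114375.17 mm³
ΣAy_c = (21000.00)(70.00) + (8835.73)(171.83) + (1125.00)(30.00) + (-3631.68)(85.00) = 2713309.21 mm³
x_c = 2114375.17 / 27329.05 = 77.37 mm
y_c = 2713309.21 / 27329.05 = 99.28 mm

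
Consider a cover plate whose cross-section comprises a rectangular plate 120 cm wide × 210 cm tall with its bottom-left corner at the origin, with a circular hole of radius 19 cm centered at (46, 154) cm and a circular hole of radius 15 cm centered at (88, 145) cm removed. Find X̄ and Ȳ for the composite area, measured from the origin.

plate: A = 120 × 210 = 25200.00, centroid at (60.00, 105.00).
hole 1: A = −π·19² = -1134.11, centroid at (46.00, 154.00).
hole 2: A = −π·15² = -706.86, centroid at (88.00, 145.00).
ΣA = 23359.03 cm², ΣAX̄ = 1397627.18 cm³, ΣAȲ = 2368851.84 cm³.
X̄ = 1397627.18/23359.03 = 59.83 cm; Ȳ = 2368851.84/23359.03 = 101.41 cm.

X̄ = 59.83 cm, Ȳ = 101.41 cm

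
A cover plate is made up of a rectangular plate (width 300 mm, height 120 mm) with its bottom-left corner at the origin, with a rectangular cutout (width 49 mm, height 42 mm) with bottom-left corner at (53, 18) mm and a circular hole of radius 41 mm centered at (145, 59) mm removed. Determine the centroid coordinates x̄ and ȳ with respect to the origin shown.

plate: A = 300 × 120 = 36000.00, centroid at (150.00, 60.00).
hole 1: A = −(49 × 42) = -2058.00, centroid at (77.50, 39.00).
hole 2: A = −π·41² = -5281.02, centroid at (145.00, 59.00).
ΣA = 28660.98 mm²
ΣAx̄ = (36000.00)(150.00) + (-2058.00)(77.50) + (-5281.02)(145.00) = 4474757.50 mm³
ΣAȳ = (36000.00)(60.00) + (-2058.00)(39.00) + (-5281.02)(59.00) = 1768157.98 mm³
x̄ = 4474757.50 / 28660.98 = 156.13 mm
ȳ = 1768157.98 / 28660.98 = 61.69 mm

x̄ = 156.13 mm, ȳ = 61.69 mm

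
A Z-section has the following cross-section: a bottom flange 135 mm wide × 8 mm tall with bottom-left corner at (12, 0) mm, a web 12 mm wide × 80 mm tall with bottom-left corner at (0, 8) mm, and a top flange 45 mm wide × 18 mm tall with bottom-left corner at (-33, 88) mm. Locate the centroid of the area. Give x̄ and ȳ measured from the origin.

bottom flange: A = 135 × 8 = 1080.00, centroid at (79.50, 4.00).
web: A = 12 × 80 = 960.00, centroid at (6.00, 48.00).
top flange: A = 45 × 18 = 810.00, centroid at (-10.50, 97.00).
ΣA = 2850.00 mm², ΣAx̄ = 83115.00 mm³, ΣAȳ = 128970.00 mm³.
x̄ = 83115.00/2850.00 = 29.16 mm; ȳ = 128970.00/2850.00 = 45.25 mm.

x̄ = 29.16 mm, ȳ = 45.25 mm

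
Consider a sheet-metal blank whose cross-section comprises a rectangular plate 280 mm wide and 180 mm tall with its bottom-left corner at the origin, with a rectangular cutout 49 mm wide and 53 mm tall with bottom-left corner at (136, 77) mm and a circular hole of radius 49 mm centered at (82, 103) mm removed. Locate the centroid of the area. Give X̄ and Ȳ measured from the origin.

X̄ = 149.54 mm, Ȳ = 86.69 mm

plate: A = 280 × 180 = 50400.00, centroid at (140.00, 90.00).
hole 1: A = −(49 × 53) = -2597.00, centroid at (160.50, 103.50).
hole 2: A = −π·49² = -7542.96, centroid at (82.00, 103.00).
ΣA = 40260.04 mm², ΣAX̄ = 6020658.46 mm³, ΣAȲ = 3490285.21 mm³.
X̄ = 6020658.46/40260.04 = 149.54 mm; Ȳ = 3490285.21/40260.04 = 86.69 mm.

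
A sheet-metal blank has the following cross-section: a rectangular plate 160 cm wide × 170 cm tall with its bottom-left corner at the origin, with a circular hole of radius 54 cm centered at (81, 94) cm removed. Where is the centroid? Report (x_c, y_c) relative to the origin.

plate: A = 160 × 170 = 27200.00, centroid at (80.00, 85.00).
hole: A = −π·54² = -9160.88, centroid at (81.00, 94.00).
ΣA = 18039.12 cm², ΣAx_c = 1433968.38 cm³, ΣAy_c = 1450876.89 cm³.
x_c = 1433968.38/18039.12 = 79.49 cm; y_c = 1450876.89/18039.12 = 80.43 cm.

x_c = 79.49 cm, y_c = 80.43 cm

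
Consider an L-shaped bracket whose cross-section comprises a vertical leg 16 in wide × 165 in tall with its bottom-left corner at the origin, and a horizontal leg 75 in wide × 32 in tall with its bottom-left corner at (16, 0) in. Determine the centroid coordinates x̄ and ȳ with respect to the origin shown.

x̄ = 29.67 in, ȳ = 50.83 in

vertical leg: A = 16 × 165 = 2640.00, centroid at (8.00, 82.50).
horizontal leg: A = 75 × 32 = 2400.00, centroid at (53.50, 16.00).
ΣA = 5040.00 in², ΣAx̄ = 149520.00 in³, ΣAȳ = 256200.00 in³.
x̄ = 149520.00/5040.00 = 29.67 in; ȳ = 256200.00/5040.00 = 50.83 in.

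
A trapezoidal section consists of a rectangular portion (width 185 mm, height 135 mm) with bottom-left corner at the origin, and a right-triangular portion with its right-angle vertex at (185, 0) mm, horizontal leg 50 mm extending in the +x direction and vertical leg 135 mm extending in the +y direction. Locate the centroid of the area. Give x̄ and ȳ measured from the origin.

rectangular portion: A = 185 × 135 = 24975.00, centroid at (92.50, 67.50).
triangular portion: A = ½·50·135 = 3375.00, centroid at (201.67, 45.00).
ΣA = 28350.00 mm²
ΣAx̄ = (24975.00)(92.50) + (3375.00)(201.67) = 2990812.50 mm³
ΣAȳ = (24975.00)(67.50) + (3375.00)(45.00) = 1837687.50 mm³
x̄ = 2990812.50 / 28350.00 = 105.50 mm
ȳ = 1837687.50 / 28350.00 = 64.82 mm

x̄ = 105.50 mm, ȳ = 64.82 mm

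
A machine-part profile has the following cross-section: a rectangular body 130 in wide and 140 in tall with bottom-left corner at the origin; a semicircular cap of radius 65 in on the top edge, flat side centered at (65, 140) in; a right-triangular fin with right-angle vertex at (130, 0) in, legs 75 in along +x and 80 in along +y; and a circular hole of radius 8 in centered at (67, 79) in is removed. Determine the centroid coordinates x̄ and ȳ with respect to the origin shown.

Part | A | x̄ᵢ | ȳᵢ | A·x̄ᵢ | A·ȳᵢ
rectangular body | 18200.00 | 65.00 | 70.00 | 1183000.00 | 1274000.00
semicircular top | 6636.61 | 65.00 | 167.59 | 431379.94 | 1112209.36
triangular fin | 3000.00 | 155.00 | 26.67 | 465000.00 | 80000.00
hole | -201.06 | 67.00 | 79.00 | -13471.15 | -15883.89
Σ | 27635.55 |  |  | 2065908.79 | 2450325.47
x̄ = 2065908.79 / 27635.55 = 74.76 in
ȳ = 2450325.47 / 27635.55 = 88.67 in

x̄ = 74.76 in, ȳ = 88.67 in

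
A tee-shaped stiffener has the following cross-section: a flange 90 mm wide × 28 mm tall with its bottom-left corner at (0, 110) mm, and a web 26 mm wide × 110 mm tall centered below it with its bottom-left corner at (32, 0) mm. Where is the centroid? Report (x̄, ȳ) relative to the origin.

web: A = 26 × 110 = 2860.00, centroid at (45.00, 55.00).
flange: A = 90 × 28 = 2520.00, centroid at (45.00, 124.00).
ΣA = 5380.00 mm²
ΣAx̄ = (2860.00)(45.00) + (2520.00)(45.00) = 242100.00 mm³
ΣAȳ = (2860.00)(55.00) + (2520.00)(124.00) = 469780.00 mm³
x̄ = 242100.00 / 5380.00 = 45.00 mm
ȳ = 469780.00 / 5380.00 = 87.32 mm

x̄ = 45.00 mm, ȳ = 87.32 mm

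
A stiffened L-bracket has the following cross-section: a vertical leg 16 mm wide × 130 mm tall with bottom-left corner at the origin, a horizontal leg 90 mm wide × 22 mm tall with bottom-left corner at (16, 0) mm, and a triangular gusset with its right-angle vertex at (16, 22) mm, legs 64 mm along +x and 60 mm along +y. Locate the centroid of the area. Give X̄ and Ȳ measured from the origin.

X̄ = 34.97 mm, Ȳ = 39.74 mm

Part | A | x̄ᵢ | ȳᵢ | A·x̄ᵢ | A·ȳᵢ
vertical leg | 2080.00 | 8.00 | 65.00 | 16640.00 | 135200.00
horizontal leg | 1980.00 | 61.00 | 11.00 | 120780.00 | 21780.00
gusset | 1920.00 | 37.33 | 42.00 | 71680.00 | 80640.00
Σ | 5980.00 |  |  | 209100.00 | 237620.00
X̄ = 209100.00 / 5980.00 = 34.97 mm
Ȳ = 237620.00 / 5980.00 = 39.74 mm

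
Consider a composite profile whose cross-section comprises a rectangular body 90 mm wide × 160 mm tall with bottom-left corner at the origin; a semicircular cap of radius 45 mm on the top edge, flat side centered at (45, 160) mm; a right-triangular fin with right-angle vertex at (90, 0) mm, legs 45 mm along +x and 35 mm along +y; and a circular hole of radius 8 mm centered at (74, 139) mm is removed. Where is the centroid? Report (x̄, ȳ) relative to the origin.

x̄ = 47.28 mm, ȳ = 93.74 mm

rectangular body: A = 90 × 160 = 14400.00, centroid at (45.00, 80.00).
semicircular top: A = ½π·45² = 3180.86, centroid at (45.00, 179.10).
triangular fin: A = ½·45·35 = 787.50, centroid at (105.00, 11.67).
hole: A = −π·8² = -201.06, centroid at (74.00, 139.00).
ΣA = 18167.30 mm², ΣAx̄ = 858947.73 mm³, ΣAȳ = 1702927.90 mm³.
x̄ = 858947.73/18167.30 = 47.28 mm; ȳ = 1702927.90/18167.30 = 93.74 mm.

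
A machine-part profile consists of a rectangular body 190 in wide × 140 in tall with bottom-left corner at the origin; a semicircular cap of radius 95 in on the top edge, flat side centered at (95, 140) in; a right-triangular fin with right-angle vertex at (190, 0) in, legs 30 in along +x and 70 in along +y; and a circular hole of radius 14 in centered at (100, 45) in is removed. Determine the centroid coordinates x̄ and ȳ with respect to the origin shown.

x̄ = 97.60 in, ȳ = 107.13 in

rectangular body: A = 190 × 140 = 26600.00, centroid at (95.00, 70.00).
semicircular top: A = ½π·95² = 14176.44, centroid at (95.00, 180.32).
triangular fin: A = ½·30·70 = 1050.00, centroid at (200.00, 23.33).
hole: A = −π·14² = -615.75, centroid at (100.00, 45.00).
ΣA = 41210.68 in²
ΣAx̄ = (26600.00)(95.00) + (14176.44)(95.00) + (1050.00)(200.00) + (-615.75)(100.00) = 4022186.28 in³
ΣAȳ = (26600.00)(70.00) + (14176.44)(180.32) + (1050.00)(23.33) + (-615.75)(45.00) = 4415075.65 in³
x̄ = 4022186.28 / 41210.68 = 97.60 in
ȳ = 4415075.65 / 41210.68 = 107.13 in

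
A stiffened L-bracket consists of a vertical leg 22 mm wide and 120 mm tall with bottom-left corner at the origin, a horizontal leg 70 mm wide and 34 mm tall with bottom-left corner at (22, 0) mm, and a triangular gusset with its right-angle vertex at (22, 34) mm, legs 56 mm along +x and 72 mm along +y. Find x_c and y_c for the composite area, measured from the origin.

x_c = 35.06 mm, y_c = 44.88 mm

vertical leg: A = 22 × 120 = 2640.00, centroid at (11.00, 60.00).
horizontal leg: A = 70 × 34 = 2380.00, centroid at (57.00, 17.00).
gusset: A = ½·56·72 = 2016.00, centroid at (40.67, 58.00).
ΣA = 7036.00 mm²
ΣAx_c = (2640.00)(11.00) + (2380.00)(57.00) + (2016.00)(40.67) = 246684.00 mm³
ΣAy_c = (2640.00)(60.00) + (2380.00)(17.00) + (2016.00)(58.00) = 315788.00 mm³
x_c = 246684.00 / 7036.00 = 35.06 mm
y_c = 315788.00 / 7036.00 = 44.88 mm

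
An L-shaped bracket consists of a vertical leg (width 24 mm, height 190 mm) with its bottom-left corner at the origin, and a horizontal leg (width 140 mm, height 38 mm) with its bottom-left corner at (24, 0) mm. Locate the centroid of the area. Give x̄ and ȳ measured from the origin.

vertical leg: A = 24 × 190 = 4560.00, centroid at (12.00, 95.00).
horizontal leg: A = 140 × 38 = 5320.00, centroid at (94.00, 19.00).
ΣA = 9880.00 mm², ΣAx̄ = 554800.00 mm³, ΣAȳ = 534280.00 mm³.
x̄ = 554800.00/9880.00 = 56.15 mm; ȳ = 534280.00/9880.00 = 54.08 mm.

x̄ = 56.15 mm, ȳ = 54.08 mm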